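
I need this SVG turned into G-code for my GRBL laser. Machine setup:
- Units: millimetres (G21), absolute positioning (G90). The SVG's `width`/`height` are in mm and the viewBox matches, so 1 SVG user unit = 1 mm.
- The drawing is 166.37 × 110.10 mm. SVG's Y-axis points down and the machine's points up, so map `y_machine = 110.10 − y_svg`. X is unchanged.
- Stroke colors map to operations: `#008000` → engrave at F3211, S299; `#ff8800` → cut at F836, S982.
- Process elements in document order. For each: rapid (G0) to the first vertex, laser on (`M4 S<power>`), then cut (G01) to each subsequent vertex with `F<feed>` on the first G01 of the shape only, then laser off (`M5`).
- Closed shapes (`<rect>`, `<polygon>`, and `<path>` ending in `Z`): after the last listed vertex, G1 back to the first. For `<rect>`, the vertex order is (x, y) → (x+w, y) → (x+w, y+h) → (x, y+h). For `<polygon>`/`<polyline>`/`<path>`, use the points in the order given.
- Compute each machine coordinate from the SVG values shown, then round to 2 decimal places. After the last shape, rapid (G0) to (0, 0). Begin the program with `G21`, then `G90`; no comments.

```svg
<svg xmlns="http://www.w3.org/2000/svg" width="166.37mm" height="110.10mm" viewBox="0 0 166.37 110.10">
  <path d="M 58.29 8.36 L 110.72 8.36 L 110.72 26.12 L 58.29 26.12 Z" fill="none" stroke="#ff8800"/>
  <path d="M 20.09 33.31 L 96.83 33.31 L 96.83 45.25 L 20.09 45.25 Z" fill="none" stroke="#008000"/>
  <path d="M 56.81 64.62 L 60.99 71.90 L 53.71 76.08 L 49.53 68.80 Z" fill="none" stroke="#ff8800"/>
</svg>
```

1 u = 1 mm; y_m = 110.10 − y.

[1] `<path>` rectangle, #ff8800→cut S982 F836: (58.29,101.74) → (110.72,101.74) → (110.72,83.98) → (58.29,83.98) → (58.29,101.74) (closed)

[2] `<path>` rectangle, #008000→engrave S299 F3211: (20.09,76.79) → (96.83,76.79) → (96.83,64.85) → (20.09,64.85) → (20.09,76.79) (closed)

[3] `<path>` regular polygon, #ff8800→cut S982 F836: (56.81,45.48) → (60.99,38.20) → (53.71,34.02) → (49.53,41.30) → (56.81,45.48) (closed)

G21
G90
G0 X58.29 Y101.74
M4 S982
G01 X110.72 Y101.74 F836
G01 X110.72 Y83.98
G01 X58.29 Y83.98
G01 X58.29 Y101.74
M5
G0 X20.09 Y76.79
M4 S299
G01 X96.83 Y76.79 F3211
G01 X96.83 Y64.85
G01 X20.09 Y64.85
G01 X20.09 Y76.79
M5
G0 X56.81 Y45.48
M4 S982
G01 X60.99 Y38.20 F836
G01 X53.71 Y34.02
G01 X49.53 Y41.30
G01 X56.81 Y45.48
M5
G0 X0.00 Y0.00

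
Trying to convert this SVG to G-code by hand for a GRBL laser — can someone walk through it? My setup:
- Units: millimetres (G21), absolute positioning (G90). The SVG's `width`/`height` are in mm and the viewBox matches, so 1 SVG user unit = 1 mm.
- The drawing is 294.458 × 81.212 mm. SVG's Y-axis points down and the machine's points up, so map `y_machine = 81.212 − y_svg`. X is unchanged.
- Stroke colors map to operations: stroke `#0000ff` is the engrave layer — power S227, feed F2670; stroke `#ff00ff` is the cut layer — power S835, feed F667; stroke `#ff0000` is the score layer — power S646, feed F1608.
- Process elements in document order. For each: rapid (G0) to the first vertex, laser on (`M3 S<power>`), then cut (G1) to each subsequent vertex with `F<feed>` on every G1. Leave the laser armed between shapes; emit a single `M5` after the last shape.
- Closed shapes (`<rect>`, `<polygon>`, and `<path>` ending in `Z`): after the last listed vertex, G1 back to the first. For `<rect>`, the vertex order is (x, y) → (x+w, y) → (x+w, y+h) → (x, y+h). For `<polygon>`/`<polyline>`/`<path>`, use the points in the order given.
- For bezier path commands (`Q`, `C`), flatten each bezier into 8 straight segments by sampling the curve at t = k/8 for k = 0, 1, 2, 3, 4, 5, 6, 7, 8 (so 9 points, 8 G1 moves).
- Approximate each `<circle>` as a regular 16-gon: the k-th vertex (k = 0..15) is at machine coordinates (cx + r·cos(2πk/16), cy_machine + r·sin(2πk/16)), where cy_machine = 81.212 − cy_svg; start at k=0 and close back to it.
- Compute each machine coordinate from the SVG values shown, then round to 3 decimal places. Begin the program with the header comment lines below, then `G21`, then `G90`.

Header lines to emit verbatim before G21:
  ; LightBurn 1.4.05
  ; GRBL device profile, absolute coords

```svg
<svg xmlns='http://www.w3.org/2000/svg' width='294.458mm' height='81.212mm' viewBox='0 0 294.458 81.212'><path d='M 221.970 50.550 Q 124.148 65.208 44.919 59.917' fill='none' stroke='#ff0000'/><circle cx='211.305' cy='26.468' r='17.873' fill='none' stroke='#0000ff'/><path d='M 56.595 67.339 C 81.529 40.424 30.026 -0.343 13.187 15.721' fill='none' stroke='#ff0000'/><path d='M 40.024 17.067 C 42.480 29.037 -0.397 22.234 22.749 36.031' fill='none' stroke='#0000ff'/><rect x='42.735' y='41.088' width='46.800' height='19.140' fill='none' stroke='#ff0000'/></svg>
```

; LightBurn 1.4.05
; GRBL device profile, absolute coords
G21
G90
G0 X221.970 Y30.662
M3 S646
G1 X197.805 Y27.309 F1608
G1 X174.221 Y24.580 F1608
G1 X151.218 Y22.474 F1608
G1 X128.796 Y20.991 F1608
G1 X106.955 Y20.132 F1608
G1 X85.696 Y19.896 F1608
G1 X65.017 Y20.284 F1608
G1 X44.919 Y21.295 F1608
G0 X229.178 Y54.744
M3 S227
G1 X227.817 Y61.584 F2670
G1 X223.943 Y67.382 F2670
G1 X218.145 Y71.256 F2670
G1 X211.305 Y72.617 F2670
G1 X204.465 Y71.256 F2670
G1 X198.667 Y67.382 F2670
G1 X194.793 Y61.584 F2670
G1 X193.432 Y54.744 F2670
G1 X194.793 Y47.904 F2670
G1 X198.667 Y42.106 F2670
G1 X204.465 Y38.232 F2670
G1 X211.305 Y36.871 F2670
G1 X218.145 Y38.232 F2670
G1 X223.943 Y42.106 F2670
G1 X227.817 Y47.904 F2670
G1 X229.178 Y54.744 F2670
G0 X56.595 Y13.873
M3 S646
G1 X62.579 Y24.477 F1608
G1 X62.700 Y35.552 F1608
G1 X58.258 Y46.269 F1608
G1 X50.556 Y55.799 F1608
G1 X40.896 Y63.315 F1608
G1 X30.580 Y67.988 F1608
G1 X20.910 Y68.989 F1608
G1 X13.187 Y65.491 F1608
G0 X40.024 Y64.145
M3 S227
G1 X39.038 Y60.459 F2670
G1 X35.106 Y58.072 F2670
G1 X29.534 Y56.522 F2670
G1 X23.628 Y55.348 F2670
G1 X18.691 Y54.088 F2670
G1 X16.029 Y52.281 F2670
G1 X16.947 Y49.466 F2670
G1 X22.749 Y45.181 F2670
G0 X42.735 Y40.124
M3 S646
G1 X89.535 Y40.124 F1608
G1 X89.535 Y20.984 F1608
G1 X42.735 Y20.984 F1608
G1 X42.735 Y40.124 F1608
M5

Since the viewBox matches the mm dimensions, user units are millimetres directly. The only transform is the Y-flip y_m = 81.212 − y_svg.

Shape 1 is a quadratic bezier drawn with `<path>`. Its stroke #ff0000 means score at S646, F1608. After flipping Y the toolpath is (221.970,30.662) → (197.805,27.309) → (174.221,24.580) → (151.218,22.474) → (128.796,20.991) → (106.955,20.132) → (85.696,19.896) → (65.017,20.284) → (44.919,21.295).

Shape 2 is a circle drawn with `<circle>`. Its stroke #0000ff means engrave at S227, F2670. After flipping Y the toolpath is (229.178,54.744) → (227.817,61.584) → (223.943,67.382) → (218.145,71.256) → (211.305,72.617) → (204.465,71.256) → (198.667,67.382) → (194.793,61.584) → (193.432,54.744) → (194.793,47.904) → (198.667,42.106) → (204.465,38.232) → (211.305,36.871) → (218.145,38.232) → (223.943,42.106) → (227.817,47.904) → (229.178,54.744), returning to the start.

Shape 3 is a cubic bezier drawn with `<path>`. Its stroke #ff0000 means score at S646, F1608. After flipping Y the toolpath is (56.595,13.873) → (62.579,24.477) → (62.700,35.552) → (58.258,46.269) → (50.556,55.799) → (40.896,63.315) → (30.580,67.988) → (20.910,68.989) → (13.187,65.491).

Shape 4 is a cubic bezier drawn with `<path>`. Its stroke #0000ff means engrave at S227, F2670. After flipping Y the toolpath is (40.024,64.145) → (39.038,60.459) → (35.106,58.072) → (29.534,56.522) → (23.628,55.348) → (18.691,54.088) → (16.029,52.281) → (16.947,49.466) → (22.749,45.181).

Shape 5 is a rectangle drawn with `<rect>`. Its stroke #ff0000 means score at S646, F1608. After flipping Y the toolpath is (42.735,40.124) → (89.535,40.124) → (89.535,20.984) → (42.735,20.984) → (42.735,40.124), returning to the start.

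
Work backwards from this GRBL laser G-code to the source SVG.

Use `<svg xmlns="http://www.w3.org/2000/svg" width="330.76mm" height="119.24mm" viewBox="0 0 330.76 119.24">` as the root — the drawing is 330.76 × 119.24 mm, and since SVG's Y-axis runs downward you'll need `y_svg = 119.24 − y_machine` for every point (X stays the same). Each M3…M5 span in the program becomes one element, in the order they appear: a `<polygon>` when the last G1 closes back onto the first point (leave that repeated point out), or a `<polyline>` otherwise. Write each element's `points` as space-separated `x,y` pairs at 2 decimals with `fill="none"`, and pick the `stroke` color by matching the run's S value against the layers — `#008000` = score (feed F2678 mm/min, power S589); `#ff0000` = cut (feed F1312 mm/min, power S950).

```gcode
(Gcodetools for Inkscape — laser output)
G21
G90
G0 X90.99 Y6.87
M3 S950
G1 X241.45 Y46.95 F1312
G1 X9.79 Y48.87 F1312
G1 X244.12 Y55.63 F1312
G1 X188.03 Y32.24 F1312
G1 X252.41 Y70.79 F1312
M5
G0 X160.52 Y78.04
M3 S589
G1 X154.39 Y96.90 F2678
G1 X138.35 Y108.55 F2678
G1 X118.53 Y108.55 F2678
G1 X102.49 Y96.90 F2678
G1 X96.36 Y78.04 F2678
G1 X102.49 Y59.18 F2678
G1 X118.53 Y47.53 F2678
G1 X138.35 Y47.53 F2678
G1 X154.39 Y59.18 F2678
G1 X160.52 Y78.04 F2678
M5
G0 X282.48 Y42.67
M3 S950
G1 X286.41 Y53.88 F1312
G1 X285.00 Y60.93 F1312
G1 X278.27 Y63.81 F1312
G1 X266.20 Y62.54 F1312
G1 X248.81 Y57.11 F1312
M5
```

Each laser-on run becomes one SVG element. Flip Y back into SVG space with y_svg = 119.24 − y_machine.

Run 1: S950 ⇒ cut layer `#ff0000`. The run is open, so emit a `<polyline>` with points (Y-flipped): 90.99,112.37 241.45,72.29 9.79,70.37 244.12,63.61 188.03,87.00 252.41,48.45.

Run 2: S589 ⇒ score layer `#008000`. The run returns to its start, so emit a `<polygon>` with points (Y-flipped): 160.52,41.20 154.39,22.34 138.35,10.69 118.53,10.69 102.49,22.34 96.36,41.20 102.49,60.06 118.53,71.71 138.35,71.71 154.39,60.06.

Run 3: the run's S950 means `#ff0000` (cut). The run is open, so emit a `<polyline>` with points (Y-flipped): 282.48,76.57 286.41,65.36 285.00,58.31 278.27,55.43 266.20,56.70 248.81,62.13.

<svg xmlns="http://www.w3.org/2000/svg" width="330.76mm" height="119.24mm" viewBox="0 0 330.76 119.24">
  <polyline points="90.99,112.37 241.45,72.29 9.79,70.37 244.12,63.61 188.03,87.00 252.41,48.45" fill="none" stroke="#ff0000"/>
  <polygon points="160.52,41.20 154.39,22.34 138.35,10.69 118.53,10.69 102.49,22.34 96.36,41.20 102.49,60.06 118.53,71.71 138.35,71.71 154.39,60.06" fill="none" stroke="#008000"/>
  <polyline points="282.48,76.57 286.41,65.36 285.00,58.31 278.27,55.43 266.20,56.70 248.81,62.13" fill="none" stroke="#ff0000"/>
</svg>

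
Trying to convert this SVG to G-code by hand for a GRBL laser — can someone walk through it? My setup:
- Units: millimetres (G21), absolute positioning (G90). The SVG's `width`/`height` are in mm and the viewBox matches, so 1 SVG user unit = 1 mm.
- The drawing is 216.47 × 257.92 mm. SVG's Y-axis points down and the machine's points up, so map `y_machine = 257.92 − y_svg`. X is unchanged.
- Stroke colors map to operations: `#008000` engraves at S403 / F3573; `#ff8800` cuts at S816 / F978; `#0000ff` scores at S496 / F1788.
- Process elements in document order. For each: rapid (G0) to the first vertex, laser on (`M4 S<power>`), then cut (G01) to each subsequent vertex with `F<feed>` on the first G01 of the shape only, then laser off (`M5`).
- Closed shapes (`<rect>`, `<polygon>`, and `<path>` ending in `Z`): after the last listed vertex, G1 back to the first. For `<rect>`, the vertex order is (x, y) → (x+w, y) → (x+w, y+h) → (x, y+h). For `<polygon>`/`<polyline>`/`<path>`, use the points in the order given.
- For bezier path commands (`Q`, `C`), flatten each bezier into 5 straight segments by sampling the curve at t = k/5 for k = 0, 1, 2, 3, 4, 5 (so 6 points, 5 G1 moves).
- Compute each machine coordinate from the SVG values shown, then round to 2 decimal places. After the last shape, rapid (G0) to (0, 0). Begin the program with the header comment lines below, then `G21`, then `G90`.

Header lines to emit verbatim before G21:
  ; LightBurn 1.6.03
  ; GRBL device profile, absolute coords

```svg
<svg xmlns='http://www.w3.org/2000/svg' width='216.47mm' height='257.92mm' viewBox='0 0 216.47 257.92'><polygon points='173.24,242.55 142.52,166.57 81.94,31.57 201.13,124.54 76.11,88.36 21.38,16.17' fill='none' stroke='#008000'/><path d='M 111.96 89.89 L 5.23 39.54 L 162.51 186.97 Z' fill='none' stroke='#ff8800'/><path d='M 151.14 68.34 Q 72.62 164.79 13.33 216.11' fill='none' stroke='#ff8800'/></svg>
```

Since the viewBox matches the mm dimensions, user units are millimetres directly. The only transform is the Y-flip y_m = 257.92 − y_svg.

Shape 1 is a closed polygon drawn with `<polygon>`. Its stroke #008000 means engrave at S403, F3573. After flipping Y the toolpath is (173.24,15.37) → (142.52,91.35) → (81.94,226.35) → (201.13,133.38) → (76.11,169.56) → (21.38,241.75) → (173.24,15.37), returning to the start.

Shape 2 is a closed polygon drawn with `<path>`. Its stroke #ff8800 means cut at S816, F978. After flipping Y the toolpath is (111.96,168.03) → (5.23,218.38) → (162.51,70.95) → (111.96,168.03), returning to the start.

Shape 3 is a quadratic bezier drawn with `<path>`. Its stroke #ff8800 means cut at S816, F978. After flipping Y the toolpath is (151.14,189.58) → (120.50,152.81) → (91.40,119.64) → (63.84,90.09) → (37.82,64.14) → (13.33,41.81).

; LightBurn 1.6.03
; GRBL device profile, absolute coords
G21
G90
G0 X173.24 Y15.37
M4 S403
G01 X142.52 Y91.35 F3573
G01 X81.94 Y226.35
G01 X201.13 Y133.38
G01 X76.11 Y169.56
G01 X21.38 Y241.75
G01 X173.24 Y15.37
M5
G0 X111.96 Y168.03
M4 S816
G01 X5.23 Y218.38 F978
G01 X162.51 Y70.95
G01 X111.96 Y168.03
M5
G0 X151.14 Y189.58
M4 S816
G01 X120.50 Y152.81 F978
G01 X91.40 Y119.64
G01 X63.84 Y90.09
G01 X37.82 Y64.14
G01 X13.33 Y41.81
M5
G0 X0.00 Y0.00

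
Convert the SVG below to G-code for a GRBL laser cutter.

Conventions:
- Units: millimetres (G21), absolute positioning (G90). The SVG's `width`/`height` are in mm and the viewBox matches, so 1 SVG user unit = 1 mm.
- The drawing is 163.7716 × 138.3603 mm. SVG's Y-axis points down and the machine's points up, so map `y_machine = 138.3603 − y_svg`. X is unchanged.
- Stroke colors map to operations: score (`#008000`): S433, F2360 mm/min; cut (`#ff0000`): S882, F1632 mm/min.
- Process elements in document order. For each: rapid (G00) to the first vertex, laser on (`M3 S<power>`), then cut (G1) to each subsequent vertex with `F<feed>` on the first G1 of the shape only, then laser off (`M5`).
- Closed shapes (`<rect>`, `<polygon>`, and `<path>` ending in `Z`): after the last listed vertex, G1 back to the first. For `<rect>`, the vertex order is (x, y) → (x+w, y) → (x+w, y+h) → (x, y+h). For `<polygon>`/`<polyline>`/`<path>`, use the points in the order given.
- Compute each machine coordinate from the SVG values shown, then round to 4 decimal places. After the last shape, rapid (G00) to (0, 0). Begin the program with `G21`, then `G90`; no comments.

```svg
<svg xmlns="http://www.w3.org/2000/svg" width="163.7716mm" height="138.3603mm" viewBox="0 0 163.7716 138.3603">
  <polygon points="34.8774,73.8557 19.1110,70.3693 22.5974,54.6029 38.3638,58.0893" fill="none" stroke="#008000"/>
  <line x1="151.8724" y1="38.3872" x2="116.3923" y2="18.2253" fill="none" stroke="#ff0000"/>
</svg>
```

G21
G90
G00 X34.8774 Y64.5046
M3 S433
G1 X19.1110 Y67.9910 F2360
G1 X22.5974 Y83.7574
G1 X38.3638 Y80.2710
G1 X34.8774 Y64.5046
M5
G00 X151.8724 Y99.9731
M3 S882
G1 X116.3923 Y120.1350 F1632
M5
G00 X0.0000 Y0.0000

1 u = 1 mm; y_m = 138.3603 − y.

[1] `<polygon>` regular polygon, #008000→score S433 F2360: (34.8774,64.5046) → (19.1110,67.9910) → (22.5974,83.7574) → (38.3638,80.2710) → (34.8774,64.5046) (closed)

[2] `<line>` line segment, #ff0000→cut S882 F1632: (151.8724,99.9731) → (116.3923,120.1350)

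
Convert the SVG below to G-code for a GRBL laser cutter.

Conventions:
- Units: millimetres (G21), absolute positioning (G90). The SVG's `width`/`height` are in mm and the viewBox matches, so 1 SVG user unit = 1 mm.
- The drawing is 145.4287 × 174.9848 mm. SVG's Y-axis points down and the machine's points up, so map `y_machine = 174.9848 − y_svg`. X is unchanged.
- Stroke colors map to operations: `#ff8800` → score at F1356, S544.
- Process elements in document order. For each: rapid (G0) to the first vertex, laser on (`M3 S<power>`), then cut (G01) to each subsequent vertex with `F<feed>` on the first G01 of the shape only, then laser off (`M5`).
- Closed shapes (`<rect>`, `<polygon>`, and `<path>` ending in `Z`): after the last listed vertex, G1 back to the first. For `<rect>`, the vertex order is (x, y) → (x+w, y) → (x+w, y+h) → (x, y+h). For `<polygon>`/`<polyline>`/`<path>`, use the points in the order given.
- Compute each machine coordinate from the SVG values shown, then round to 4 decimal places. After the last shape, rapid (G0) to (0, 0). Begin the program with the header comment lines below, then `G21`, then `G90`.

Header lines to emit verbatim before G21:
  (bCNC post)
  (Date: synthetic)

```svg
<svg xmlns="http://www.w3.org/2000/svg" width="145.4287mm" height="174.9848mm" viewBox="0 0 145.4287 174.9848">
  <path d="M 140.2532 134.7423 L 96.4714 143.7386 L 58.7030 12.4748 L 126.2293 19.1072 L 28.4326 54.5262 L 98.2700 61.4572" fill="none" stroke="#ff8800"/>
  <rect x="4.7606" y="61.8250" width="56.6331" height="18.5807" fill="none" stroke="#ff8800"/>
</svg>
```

Since the viewBox matches the mm dimensions, user units are millimetres directly. The only transform is the Y-flip y_m = 174.9848 − y_svg.

Shape 1 is a open polyline drawn with `<path>`. Its stroke #ff8800 means score at S544, F1356. After flipping Y the toolpath is (140.2532,40.2425) → (96.4714,31.2462) → (58.7030,162.5100) → (126.2293,155.8776) → (28.4326,120.4586) → (98.2700,113.5276).

Shape 2 is a rectangle drawn with `<rect>`. Its stroke #ff8800 means score at S544, F1356. After flipping Y the toolpath is (4.7606,113.1598) → (61.3937,113.1598) → (61.3937,94.5791) → (4.7606,94.5791) → (4.7606,113.1598), returning to the start.

(bCNC post)
(Date: synthetic)
G21
G90
G0 X140.2532 Y40.2425
M3 S544
G01 X96.4714 Y31.2462 F1356
G01 X58.7030 Y162.5100
G01 X126.2293 Y155.8776
G01 X28.4326 Y120.4586
G01 X98.2700 Y113.5276
M5
G0 X4.7606 Y113.1598
M3 S544
G01 X61.3937 Y113.1598 F1356
G01 X61.3937 Y94.5791
G01 X4.7606 Y94.5791
G01 X4.7606 Y113.1598
M5
G0 X0.0000 Y0.0000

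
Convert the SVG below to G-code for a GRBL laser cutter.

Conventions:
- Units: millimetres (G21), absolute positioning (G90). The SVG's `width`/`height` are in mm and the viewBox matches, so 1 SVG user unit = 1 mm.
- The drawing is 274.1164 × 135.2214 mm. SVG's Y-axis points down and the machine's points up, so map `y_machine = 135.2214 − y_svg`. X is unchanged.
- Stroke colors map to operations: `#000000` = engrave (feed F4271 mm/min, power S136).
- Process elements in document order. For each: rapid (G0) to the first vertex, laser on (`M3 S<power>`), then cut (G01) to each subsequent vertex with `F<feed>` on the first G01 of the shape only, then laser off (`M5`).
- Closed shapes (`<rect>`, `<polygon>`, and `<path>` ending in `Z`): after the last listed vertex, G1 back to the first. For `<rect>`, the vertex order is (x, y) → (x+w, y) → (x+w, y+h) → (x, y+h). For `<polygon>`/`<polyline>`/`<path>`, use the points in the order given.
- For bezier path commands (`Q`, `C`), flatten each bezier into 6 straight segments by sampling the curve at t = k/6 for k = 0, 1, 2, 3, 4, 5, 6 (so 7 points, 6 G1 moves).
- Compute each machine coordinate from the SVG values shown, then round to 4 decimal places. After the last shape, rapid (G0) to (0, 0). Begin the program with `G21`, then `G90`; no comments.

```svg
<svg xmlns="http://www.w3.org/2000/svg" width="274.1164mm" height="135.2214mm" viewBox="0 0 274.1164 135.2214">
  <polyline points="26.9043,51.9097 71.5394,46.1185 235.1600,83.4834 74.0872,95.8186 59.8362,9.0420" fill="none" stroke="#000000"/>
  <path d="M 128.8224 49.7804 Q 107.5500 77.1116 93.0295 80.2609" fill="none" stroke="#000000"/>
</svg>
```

G21
G90
G0 X26.9043 Y83.3117
M3 S136
G01 X71.5394 Y89.1029 F4271
G01 X235.1600 Y51.7380
G01 X74.0872 Y39.4028
G01 X59.8362 Y126.1794
M5
G0 X128.8224 Y85.4410
M3 S136
G01 X121.9192 Y77.0023 F4271
G01 X115.3910 Y69.9071
G01 X109.2380 Y64.1553
G01 X103.4600 Y59.7469
G01 X98.0572 Y56.6820
G01 X93.0295 Y54.9605
M5
G0 X0.0000 Y0.0000

Since the viewBox matches the mm dimensions, user units are millimetres directly. The only transform is the Y-flip y_m = 135.2214 − y_svg.

Shape 1 is a open polyline drawn with `<polyline>`. Its stroke #000000 means engrave at S136, F4271. After flipping Y the toolpath is (26.9043,83.3117) → (71.5394,89.1029) → (235.1600,51.7380) → (74.0872,39.4028) → (59.8362,126.1794).

Shape 2 is a quadratic bezier drawn with `<path>`. Its stroke #000000 means engrave at S136, F4271. After flipping Y the toolpath is (128.8224,85.4410) → (121.9192,77.0023) → (115.3910,69.9071) → (109.2380,64.1553) → (103.4600,59.7469) → (98.0572,56.6820) → (93.0295,54.9605).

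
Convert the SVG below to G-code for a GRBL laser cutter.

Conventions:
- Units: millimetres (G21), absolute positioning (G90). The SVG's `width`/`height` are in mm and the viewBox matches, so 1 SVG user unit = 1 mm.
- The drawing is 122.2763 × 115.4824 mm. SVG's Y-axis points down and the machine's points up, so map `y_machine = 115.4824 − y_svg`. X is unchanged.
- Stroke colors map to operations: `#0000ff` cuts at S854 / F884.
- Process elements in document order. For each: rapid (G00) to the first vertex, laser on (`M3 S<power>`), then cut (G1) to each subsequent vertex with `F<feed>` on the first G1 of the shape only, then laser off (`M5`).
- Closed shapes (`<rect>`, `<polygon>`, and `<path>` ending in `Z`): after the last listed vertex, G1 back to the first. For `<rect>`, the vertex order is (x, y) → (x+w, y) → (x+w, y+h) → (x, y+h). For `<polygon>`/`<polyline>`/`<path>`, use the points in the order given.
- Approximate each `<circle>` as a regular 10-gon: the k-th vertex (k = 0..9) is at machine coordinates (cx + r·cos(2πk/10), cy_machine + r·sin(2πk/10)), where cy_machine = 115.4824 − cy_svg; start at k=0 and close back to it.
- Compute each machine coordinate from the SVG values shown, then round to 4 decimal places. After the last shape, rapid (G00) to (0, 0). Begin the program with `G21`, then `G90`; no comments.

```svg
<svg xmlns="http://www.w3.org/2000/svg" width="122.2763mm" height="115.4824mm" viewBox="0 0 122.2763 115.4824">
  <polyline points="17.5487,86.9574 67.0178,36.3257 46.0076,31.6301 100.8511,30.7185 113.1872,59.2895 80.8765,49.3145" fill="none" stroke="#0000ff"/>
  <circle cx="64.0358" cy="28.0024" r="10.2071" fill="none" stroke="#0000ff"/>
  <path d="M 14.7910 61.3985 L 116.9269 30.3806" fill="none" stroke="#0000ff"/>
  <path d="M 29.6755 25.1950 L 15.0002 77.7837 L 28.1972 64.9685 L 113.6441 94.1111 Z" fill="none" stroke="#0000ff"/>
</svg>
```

viewBox `0 0 122.2763 115.4824` with mm width/height → 1 unit = 1 mm. Flip: y_m = 115.4824 − y_svg.

**Shape 1** — `<polyline>` open polyline, stroke `#0000ff` → cut (S854, F884). Machine vertices: (17.5487,28.5250) → (67.0178,79.1567) → (46.0076,83.8523) → (100.8511,84.7639) → (113.1872,56.1929) → (80.8765,66.1679). Open path.

**Shape 2** — `<circle>` circle, stroke `#0000ff` → cut (S854, F884). Machine vertices: (74.2429,87.4800) → (72.2935,93.4796) → (67.1900,97.1875) → (60.8816,97.1875) → (55.7781,93.4796) → (53.8287,87.4800) → (55.7781,81.4804) → (60.8816,77.7725) → (67.1900,77.7725) → (72.2935,81.4804) → (74.2429,87.4800). Closed: final G1 returns to the first vertex.

**Shape 3** — `<path>` line segment, stroke `#0000ff` → cut (S854, F884). Machine vertices: (14.7910,54.0839) → (116.9269,85.1018). Open path.

**Shape 4** — `<path>` closed polygon, stroke `#0000ff` → cut (S854, F884). Machine vertices: (29.6755,90.2874) → (15.0002,37.6987) → (28.1972,50.5139) → (113.6441,21.3713) → (29.6755,90.2874). Closed: final G1 returns to the first vertex.

G21
G90
G00 X17.5487 Y28.5250
M3 S854
G1 X67.0178 Y79.1567 F884
G1 X46.0076 Y83.8523
G1 X100.8511 Y84.7639
G1 X113.1872 Y56.1929
G1 X80.8765 Y66.1679
M5
G00 X74.2429 Y87.4800
M3 S854
G1 X72.2935 Y93.4796 F884
G1 X67.1900 Y97.1875
G1 X60.8816 Y97.1875
G1 X55.7781 Y93.4796
G1 X53.8287 Y87.4800
G1 X55.7781 Y81.4804
G1 X60.8816 Y77.7725
G1 X67.1900 Y77.7725
G1 X72.2935 Y81.4804
G1 X74.2429 Y87.4800
M5
G00 X14.7910 Y54.0839
M3 S854
G1 X116.9269 Y85.1018 F884
M5
G00 X29.6755 Y90.2874
M3 S854
G1 X15.0002 Y37.6987 F884
G1 X28.1972 Y50.5139
G1 X113.6441 Y21.3713
G1 X29.6755 Y90.2874
M5
G00 X0.0000 Y0.0000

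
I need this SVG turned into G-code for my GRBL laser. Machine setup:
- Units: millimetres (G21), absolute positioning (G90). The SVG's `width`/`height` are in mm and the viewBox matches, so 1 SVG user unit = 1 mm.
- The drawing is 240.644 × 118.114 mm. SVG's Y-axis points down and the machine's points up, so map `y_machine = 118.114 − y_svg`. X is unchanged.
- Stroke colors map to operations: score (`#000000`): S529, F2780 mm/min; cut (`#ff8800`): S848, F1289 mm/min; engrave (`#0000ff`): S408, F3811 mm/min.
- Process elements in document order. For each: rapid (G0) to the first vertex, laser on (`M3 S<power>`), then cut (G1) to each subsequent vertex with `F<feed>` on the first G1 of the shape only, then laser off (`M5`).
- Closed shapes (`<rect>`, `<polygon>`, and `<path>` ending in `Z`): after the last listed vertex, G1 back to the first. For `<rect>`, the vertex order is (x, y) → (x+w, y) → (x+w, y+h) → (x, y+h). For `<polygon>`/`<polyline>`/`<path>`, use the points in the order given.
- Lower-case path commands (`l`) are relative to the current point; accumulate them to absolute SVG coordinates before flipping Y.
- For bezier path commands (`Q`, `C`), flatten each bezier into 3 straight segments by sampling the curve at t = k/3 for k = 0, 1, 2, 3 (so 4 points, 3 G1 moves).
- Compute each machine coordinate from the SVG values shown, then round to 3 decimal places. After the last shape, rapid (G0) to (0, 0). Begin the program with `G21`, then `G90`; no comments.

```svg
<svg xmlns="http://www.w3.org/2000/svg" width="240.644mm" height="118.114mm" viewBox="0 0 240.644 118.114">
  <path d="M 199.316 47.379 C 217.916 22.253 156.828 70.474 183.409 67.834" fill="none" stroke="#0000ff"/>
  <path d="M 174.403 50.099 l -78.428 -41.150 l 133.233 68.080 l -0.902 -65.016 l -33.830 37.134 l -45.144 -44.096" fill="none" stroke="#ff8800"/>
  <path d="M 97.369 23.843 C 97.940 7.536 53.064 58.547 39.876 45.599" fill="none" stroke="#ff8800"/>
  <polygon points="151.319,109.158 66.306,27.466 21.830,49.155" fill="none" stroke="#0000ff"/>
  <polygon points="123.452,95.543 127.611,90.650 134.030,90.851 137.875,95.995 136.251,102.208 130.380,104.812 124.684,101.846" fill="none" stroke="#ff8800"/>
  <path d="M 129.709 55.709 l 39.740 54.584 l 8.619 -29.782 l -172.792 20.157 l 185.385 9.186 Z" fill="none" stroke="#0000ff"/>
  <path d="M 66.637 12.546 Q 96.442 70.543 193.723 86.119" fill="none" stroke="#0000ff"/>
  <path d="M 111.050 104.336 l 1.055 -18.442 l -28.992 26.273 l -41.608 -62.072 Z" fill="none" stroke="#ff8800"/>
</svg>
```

Since the viewBox matches the mm dimensions, user units are millimetres directly. The only transform is the Y-flip y_m = 118.114 − y_svg.

Shape 1 is a cubic bezier drawn with `<path>`. Its stroke #0000ff means engrave at S408, F3811. After flipping Y the toolpath is (199.316,70.735) → (197.552,76.012) → (179.853,59.993) → (183.409,50.280).

Shape 2 is a open polyline drawn with `<path>`. Its stroke #ff8800 means cut at S848, F1289. After flipping Y the toolpath is (174.403,68.015) → (95.975,109.165) → (229.208,41.085) → (228.306,106.101) → (194.476,68.967) → (149.332,113.063).

Shape 3 is a cubic bezier drawn with `<path>`. Its stroke #ff8800 means cut at S848, F1289. After flipping Y the toolpath is (97.369,94.271) → (85.648,93.001) → (60.770,76.025) → (39.876,72.515).

Shape 4 is a closed polygon drawn with `<polygon>`. Its stroke #0000ff means engrave at S408, F3811. After flipping Y the toolpath is (151.319,8.956) → (66.306,90.648) → (21.830,68.959) → (151.319,8.956), returning to the start.

Shape 5 is a regular polygon drawn with `<polygon>`. Its stroke #ff8800 means cut at S848, F1289. After flipping Y the toolpath is (123.452,22.571) → (127.611,27.464) → (134.030,27.263) → (137.875,22.119) → (136.251,15.906) → (130.380,13.302) → (124.684,16.268) → (123.452,22.571), returning to the start.

Shape 6 is a closed polygon drawn with `<path>`. Its stroke #0000ff means engrave at S408, F3811. After flipping Y the toolpath is (129.709,62.405) → (169.449,7.821) → (178.068,37.603) → (5.276,17.446) → (190.661,8.260) → (129.709,62.405), returning to the start.

Shape 7 is a quadratic bezier drawn with `<path>`. Its stroke #0000ff means engrave at S408, F3811. After flipping Y the toolpath is (66.637,105.568) → (94.004,71.617) → (136.366,47.092) → (193.723,31.995).

Shape 8 is a closed polygon drawn with `<path>`. Its stroke #ff8800 means cut at S848, F1289. After flipping Y the toolpath is (111.050,13.778) → (112.105,32.220) → (83.113,5.947) → (41.505,68.019) → (111.050,13.778), returning to the start.

G21
G90
G0 X199.316 Y70.735
M3 S408
G1 X197.552 Y76.012 F3811
G1 X179.853 Y59.993
G1 X183.409 Y50.280
M5
G0 X174.403 Y68.015
M3 S848
G1 X95.975 Y109.165 F1289
G1 X229.208 Y41.085
G1 X228.306 Y106.101
G1 X194.476 Y68.967
G1 X149.332 Y113.063
M5
G0 X97.369 Y94.271
M3 S848
G1 X85.648 Y93.001 F1289
G1 X60.770 Y76.025
G1 X39.876 Y72.515
M5
G0 X151.319 Y8.956
M3 S408
G1 X66.306 Y90.648 F3811
G1 X21.830 Y68.959
G1 X151.319 Y8.956
M5
G0 X123.452 Y22.571
M3 S848
G1 X127.611 Y27.464 F1289
G1 X134.030 Y27.263
G1 X137.875 Y22.119
G1 X136.251 Y15.906
G1 X130.380 Y13.302
G1 X124.684 Y16.268
G1 X123.452 Y22.571
M5
G0 X129.709 Y62.405
M3 S408
G1 X169.449 Y7.821 F3811
G1 X178.068 Y37.603
G1 X5.276 Y17.446
G1 X190.661 Y8.260
G1 X129.709 Y62.405
M5
G0 X66.637 Y105.568
M3 S408
G1 X94.004 Y71.617 F3811
G1 X136.366 Y47.092
G1 X193.723 Y31.995
M5
G0 X111.050 Y13.778
M3 S848
G1 X112.105 Y32.220 F1289
G1 X83.113 Y5.947
G1 X41.505 Y68.019
G1 X111.050 Y13.778
M5
G0 X0.000 Y0.000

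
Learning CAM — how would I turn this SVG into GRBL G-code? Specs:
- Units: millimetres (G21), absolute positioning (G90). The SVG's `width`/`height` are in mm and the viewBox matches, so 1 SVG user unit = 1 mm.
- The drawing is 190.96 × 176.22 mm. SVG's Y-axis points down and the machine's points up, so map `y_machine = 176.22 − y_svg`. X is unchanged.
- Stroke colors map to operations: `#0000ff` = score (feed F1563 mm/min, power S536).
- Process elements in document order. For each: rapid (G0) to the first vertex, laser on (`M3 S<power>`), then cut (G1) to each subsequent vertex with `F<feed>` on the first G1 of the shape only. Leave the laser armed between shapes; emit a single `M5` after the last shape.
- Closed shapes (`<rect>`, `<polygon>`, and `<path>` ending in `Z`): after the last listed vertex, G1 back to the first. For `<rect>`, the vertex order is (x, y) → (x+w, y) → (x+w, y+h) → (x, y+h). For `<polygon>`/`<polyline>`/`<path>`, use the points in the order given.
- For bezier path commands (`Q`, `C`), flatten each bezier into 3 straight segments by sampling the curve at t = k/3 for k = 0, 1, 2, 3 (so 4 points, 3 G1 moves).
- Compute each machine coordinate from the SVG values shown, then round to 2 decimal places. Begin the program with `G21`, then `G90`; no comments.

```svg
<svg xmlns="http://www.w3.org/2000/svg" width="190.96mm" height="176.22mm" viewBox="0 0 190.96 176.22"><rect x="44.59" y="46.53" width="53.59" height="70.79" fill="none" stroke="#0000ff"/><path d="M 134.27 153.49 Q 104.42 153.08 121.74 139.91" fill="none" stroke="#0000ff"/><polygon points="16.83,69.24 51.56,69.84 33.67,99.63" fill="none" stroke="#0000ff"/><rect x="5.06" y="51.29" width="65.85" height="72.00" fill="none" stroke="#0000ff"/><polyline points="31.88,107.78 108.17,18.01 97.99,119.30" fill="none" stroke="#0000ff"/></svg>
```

G21
G90
G0 X44.59 Y129.69
M3 S536
G1 X98.18 Y129.69 F1563
G1 X98.18 Y58.90
G1 X44.59 Y58.90
G1 X44.59 Y129.69
G0 X134.27 Y22.73
M3 S536
G1 X119.61 Y24.42 F1563
G1 X115.43 Y28.95
G1 X121.74 Y36.31
G0 X16.83 Y106.98
M3 S536
G1 X51.56 Y106.38 F1563
G1 X33.67 Y76.59
G1 X16.83 Y106.98
G0 X5.06 Y124.93
M3 S536
G1 X70.91 Y124.93 F1563
G1 X70.91 Y52.93
G1 X5.06 Y52.93
G1 X5.06 Y124.93
G0 X31.88 Y68.44
M3 S536
G1 X108.17 Y158.21 F1563
G1 X97.99 Y56.92
M5

1 u = 1 mm; y_m = 176.22 − y.

[1] `<rect>` rectangle, #0000ff→score S536 F1563: (44.59,129.69) → (98.18,129.69) → (98.18,58.90) → (44.59,58.90) → (44.59,129.69) (closed)

[2] `<path>` quadratic bezier, #0000ff→score S536 F1563: (134.27,22.73) → (119.61,24.42) → (115.43,28.95) → (121.74,36.31)

[3] `<polygon>` regular polygon, #0000ff→score S536 F1563: (16.83,106.98) → (51.56,106.38) → (33.67,76.59) → (16.83,106.98) (closed)

[4] `<rect>` rectangle, #0000ff→score S536 F1563: (5.06,124.93) → (70.91,124.93) → (70.91,52.93) → (5.06,52.93) → (5.06,124.93) (closed)

[5] `<polyline>` open polyline, #0000ff→score S536 F1563: (31.88,68.44) → (108.17,158.21) → (97.99,56.92)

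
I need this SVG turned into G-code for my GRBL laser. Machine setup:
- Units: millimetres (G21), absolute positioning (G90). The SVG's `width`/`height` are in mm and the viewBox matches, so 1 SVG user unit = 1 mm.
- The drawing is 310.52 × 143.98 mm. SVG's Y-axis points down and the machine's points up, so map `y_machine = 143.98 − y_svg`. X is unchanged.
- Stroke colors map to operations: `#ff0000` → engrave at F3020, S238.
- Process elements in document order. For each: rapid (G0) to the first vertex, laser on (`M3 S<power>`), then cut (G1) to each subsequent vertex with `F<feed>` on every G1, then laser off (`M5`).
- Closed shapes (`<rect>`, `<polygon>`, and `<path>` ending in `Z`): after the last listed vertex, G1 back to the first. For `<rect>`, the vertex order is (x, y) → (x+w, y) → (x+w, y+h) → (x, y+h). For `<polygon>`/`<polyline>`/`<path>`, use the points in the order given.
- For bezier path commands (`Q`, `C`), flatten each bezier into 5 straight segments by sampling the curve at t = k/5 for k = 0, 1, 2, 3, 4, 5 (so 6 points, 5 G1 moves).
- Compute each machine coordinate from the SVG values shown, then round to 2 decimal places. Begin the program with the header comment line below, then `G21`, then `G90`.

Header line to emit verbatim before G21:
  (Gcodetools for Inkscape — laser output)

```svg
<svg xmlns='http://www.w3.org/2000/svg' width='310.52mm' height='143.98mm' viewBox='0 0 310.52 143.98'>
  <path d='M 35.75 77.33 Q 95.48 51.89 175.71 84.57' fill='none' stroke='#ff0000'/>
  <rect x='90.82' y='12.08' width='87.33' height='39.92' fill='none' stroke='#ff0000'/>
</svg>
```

1 u = 1 mm; y_m = 143.98 − y.

[1] `<path>` quadratic bezier, #ff0000→engrave S238 F3020: (35.75,66.65) → (60.46,74.50) → (86.81,77.70) → (114.81,76.25) → (144.44,70.16) → (175.71,59.41)

[2] `<rect>` rectangle, #ff0000→engrave S238 F3020: (90.82,131.90) → (178.15,131.90) → (178.15,91.98) → (90.82,91.98) → (90.82,131.90) (closed)

(Gcodetools for Inkscape — laser output)
G21
G90
G0 X35.75 Y66.65
M3 S238
G1 X60.46 Y74.50 F3020
G1 X86.81 Y77.70 F3020
G1 X114.81 Y76.25 F3020
G1 X144.44 Y70.16 F3020
G1 X175.71 Y59.41 F3020
M5
G0 X90.82 Y131.90
M3 S238
G1 X178.15 Y131.90 F3020
G1 X178.15 Y91.98 F3020
G1 X90.82 Y91.98 F3020
G1 X90.82 Y131.90 F3020
M5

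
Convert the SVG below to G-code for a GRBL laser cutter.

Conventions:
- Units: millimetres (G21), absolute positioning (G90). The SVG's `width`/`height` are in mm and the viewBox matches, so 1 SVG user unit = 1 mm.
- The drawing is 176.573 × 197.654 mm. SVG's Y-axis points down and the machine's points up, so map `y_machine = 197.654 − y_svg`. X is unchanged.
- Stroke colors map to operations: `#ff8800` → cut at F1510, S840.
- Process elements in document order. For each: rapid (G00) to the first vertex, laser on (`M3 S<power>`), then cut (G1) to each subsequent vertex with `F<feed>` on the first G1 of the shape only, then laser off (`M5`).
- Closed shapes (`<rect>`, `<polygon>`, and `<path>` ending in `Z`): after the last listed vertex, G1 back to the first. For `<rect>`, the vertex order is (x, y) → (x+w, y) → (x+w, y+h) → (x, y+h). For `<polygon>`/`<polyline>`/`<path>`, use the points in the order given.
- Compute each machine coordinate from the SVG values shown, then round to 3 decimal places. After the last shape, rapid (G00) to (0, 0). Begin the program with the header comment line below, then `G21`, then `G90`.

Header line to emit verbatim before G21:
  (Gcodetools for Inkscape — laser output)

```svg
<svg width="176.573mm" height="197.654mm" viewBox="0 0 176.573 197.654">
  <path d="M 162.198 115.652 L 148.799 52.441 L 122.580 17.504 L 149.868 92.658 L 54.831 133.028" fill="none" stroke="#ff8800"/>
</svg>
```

(Gcodetools for Inkscape — laser output)
G21
G90
G00 X162.198 Y82.002
M3 S840
G1 X148.799 Y145.213 F1510
G1 X122.580 Y180.150
G1 X149.868 Y104.996
G1 X54.831 Y64.626
M5
G00 X0.000 Y0.000

viewBox `0 0 176.573 197.654` with mm width/height → 1 unit = 1 mm. Flip: y_m = 197.654 − y_svg.

**Shape 1** — `<path>` open polyline, stroke `#ff8800` → cut (S840, F1510). Machine vertices: (162.198,82.002) → (148.799,145.213) → (122.580,180.150) → (149.868,104.996) → (54.831,64.626). Open path.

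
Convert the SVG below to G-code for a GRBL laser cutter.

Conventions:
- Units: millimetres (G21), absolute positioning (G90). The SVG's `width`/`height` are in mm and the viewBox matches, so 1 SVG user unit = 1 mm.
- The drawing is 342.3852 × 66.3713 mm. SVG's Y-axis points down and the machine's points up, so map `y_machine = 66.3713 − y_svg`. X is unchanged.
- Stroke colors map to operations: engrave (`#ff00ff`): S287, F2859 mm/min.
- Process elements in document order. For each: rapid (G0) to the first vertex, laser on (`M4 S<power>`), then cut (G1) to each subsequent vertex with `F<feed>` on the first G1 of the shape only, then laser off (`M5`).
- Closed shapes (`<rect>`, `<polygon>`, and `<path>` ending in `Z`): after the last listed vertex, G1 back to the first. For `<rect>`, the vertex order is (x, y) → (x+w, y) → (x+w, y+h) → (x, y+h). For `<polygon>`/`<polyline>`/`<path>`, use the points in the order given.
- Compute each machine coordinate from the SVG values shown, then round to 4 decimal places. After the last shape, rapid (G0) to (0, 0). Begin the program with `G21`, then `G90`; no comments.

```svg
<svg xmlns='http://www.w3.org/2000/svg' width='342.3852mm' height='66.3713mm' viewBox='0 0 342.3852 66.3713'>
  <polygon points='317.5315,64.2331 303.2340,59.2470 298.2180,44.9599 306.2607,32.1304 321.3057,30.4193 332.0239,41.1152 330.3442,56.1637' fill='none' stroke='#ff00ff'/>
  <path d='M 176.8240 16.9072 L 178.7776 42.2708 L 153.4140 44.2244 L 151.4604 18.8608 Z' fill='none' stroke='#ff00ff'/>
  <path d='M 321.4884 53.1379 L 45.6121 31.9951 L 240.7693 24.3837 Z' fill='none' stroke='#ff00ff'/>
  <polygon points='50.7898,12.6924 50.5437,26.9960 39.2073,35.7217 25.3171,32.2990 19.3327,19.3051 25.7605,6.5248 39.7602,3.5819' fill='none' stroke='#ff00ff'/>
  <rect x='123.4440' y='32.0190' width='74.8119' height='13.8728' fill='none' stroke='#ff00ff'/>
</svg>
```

G21
G90
G0 X317.5315 Y2.1382
M4 S287
G1 X303.2340 Y7.1243 F2859
G1 X298.2180 Y21.4114
G1 X306.2607 Y34.2409
G1 X321.3057 Y35.9520
G1 X332.0239 Y25.2561
G1 X330.3442 Y10.2076
G1 X317.5315 Y2.1382
M5
G0 X176.8240 Y49.4641
M4 S287
G1 X178.7776 Y24.1005 F2859
G1 X153.4140 Y22.1469
G1 X151.4604 Y47.5105
G1 X176.8240 Y49.4641
M5
G0 X321.4884 Y13.2334
M4 S287
G1 X45.6121 Y34.3762 F2859
G1 X240.7693 Y41.9876
G1 X321.4884 Y13.2334
M5
G0 X50.7898 Y53.6789
M4 S287
G1 X50.5437 Y39.3753 F2859
G1 X39.2073 Y30.6496
G1 X25.3171 Y34.0723
G1 X19.3327 Y47.0662
G1 X25.7605 Y59.8465
G1 X39.7602 Y62.7894
G1 X50.7898 Y53.6789
M5
G0 X123.4440 Y34.3523
M4 S287
G1 X198.2559 Y34.3523 F2859
G1 X198.2559 Y20.4795
G1 X123.4440 Y20.4795
G1 X123.4440 Y34.3523
M5
G0 X0.0000 Y0.0000

viewBox `0 0 342.3852 66.3713` with mm width/height → 1 unit = 1 mm. Flip: y_m = 66.3713 − y_svg.

**Shape 1** — `<polygon>` regular polygon, stroke `#ff00ff` → engrave (S287, F2859). Machine vertices: (317.5315,2.1382) → (303.2340,7.1243) → (298.2180,21.4114) → (306.2607,34.2409) → (321.3057,35.9520) → (332.0239,25.2561) → (330.3442,10.2076) → (317.5315,2.1382). Closed: final G1 returns to the first vertex.

**Shape 2** — `<path>` regular polygon, stroke `#ff00ff` → engrave (S287, F2859). Machine vertices: (176.8240,49.4641) → (178.7776,24.1005) → (153.4140,22.1469) → (151.4604,47.5105) → (176.8240,49.4641). Closed: final G1 returns to the first vertex.

**Shape 3** — `<path>` closed polygon, stroke `#ff00ff` → engrave (S287, F2859). Machine vertices: (321.4884,13.2334) → (45.6121,34.3762) → (240.7693,41.9876) → (321.4884,13.2334). Closed: final G1 returns to the first vertex.

**Shape 4** — `<polygon>` regular polygon, stroke `#ff00ff` → engrave (S287, F2859). Machine vertices: (50.7898,53.6789) → (50.5437,39.3753) → (39.2073,30.6496) → (25.3171,34.0723) → (19.3327,47.0662) → (25.7605,59.8465) → (39.7602,62.7894) → (50.7898,53.6789). Closed: final G1 returns to the first vertex.

**Shape 5** — `<rect>` rectangle, stroke `#ff00ff` → engrave (S287, F2859). Machine vertices: (123.4440,34.3523) → (198.2559,34.3523) → (198.2559,20.4795) → (123.4440,20.4795) → (123.4440,34.3523). Closed: final G1 returns to the first vertex.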